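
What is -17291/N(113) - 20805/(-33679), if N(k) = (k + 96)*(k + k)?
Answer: 400359781/1590793886 ≈ 0.25167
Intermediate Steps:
N(k) = 2*k*(96 + k) (N(k) = (96 + k)*(2*k) = 2*k*(96 + k))
-17291/N(113) - 20805/(-33679) = -17291*1/(226*(96 + 113)) - 20805/(-33679) = -17291/(2*113*209) - 20805*(-1/33679) = -17291/47234 + 20805/33679 = 400359781/1590793886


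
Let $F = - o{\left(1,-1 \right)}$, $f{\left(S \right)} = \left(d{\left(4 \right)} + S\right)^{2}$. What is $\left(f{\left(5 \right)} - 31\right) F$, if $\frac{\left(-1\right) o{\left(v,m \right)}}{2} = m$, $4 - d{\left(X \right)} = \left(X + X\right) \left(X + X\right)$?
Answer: $-5988$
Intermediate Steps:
$d{\left(X \right)} = 4 - 4 X^{2}$ ($d{\left(X \right)} = 4 - \left(X + X\right) \left(X + X\right) = 4 - 2 X 2 X = 4 - 4 X^{2}$)
$o{\left(v,m \right)} = - 2 m$
$f{\left(S \right)} = \left(-60 + S\right)^{2}$ ($f{\left(S \right)} = \left(\left(4 - 4 \cdot 4^{2}\right) + S\right)^{2} = \left(\left(4 - 64\right) + S\right)^{2} = \left(-60 + S\right)^{2}$)
$F = -2$ ($F = - \left(-2\right) \left(-1\right) = \left(-1\right) 2 = -2$)
$\left(f{\left(5 \right)} - 31\right) F = \left(\left(-60 + 5\right)^{2} - 31\right) \left(-2\right) = \left(\left(-55\right)^{2} - 31\right) \left(-2\right) = \left(3025 - 31\right) \left(-2\right) = 2994 \left(-2\right) = -5988$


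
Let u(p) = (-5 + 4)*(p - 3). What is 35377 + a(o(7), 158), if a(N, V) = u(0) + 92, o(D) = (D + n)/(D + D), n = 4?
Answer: 35472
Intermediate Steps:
o(D) = (4 + D)/(2*D) (o(D) = (D + 4)/(D + D) = (4 + D)/((2*D)) = (4 + D)*(1/(2*D)) = (4 + D)/(2*D))
u(p) = 3 - p (u(p) = -(-3 + p) = 3 - p)
a(N, V) = 95 (a(N, V) = (3 - 1*0) + 92 = (3 + 0) + 92 = 3 + 92 = 95)
35377 + a(o(7), 158) = 35377 + 95 = 35472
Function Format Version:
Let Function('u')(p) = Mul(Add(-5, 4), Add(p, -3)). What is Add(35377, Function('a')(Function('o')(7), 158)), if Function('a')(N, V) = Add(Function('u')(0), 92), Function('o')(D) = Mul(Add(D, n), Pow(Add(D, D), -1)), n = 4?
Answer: 35472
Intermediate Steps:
Function('o')(D) = Mul(Rational(1, 2), Pow(D, -1), Add(4, D)) (Function('o')(D) = Mul(Add(D, 4), Pow(Add(D, D), -1)) = Mul(Add(4, D), Pow(Mul(2, D), -1)) = Mul(Add(4, D), Mul(Rational(1, 2), Pow(D, -1))) = Mul(Rational(1, 2), Pow(D, -1), Add(4, D)))
Function('u')(p) = Add(3, Mul(-1, p)) (Function('u')(p) = Mul(-1, Add(-3, p)) = Add(3, Mul(-1, p)))
Function('a')(N, V) = 95 (Function('a')(N, V) = Add(Add(3, Mul(-1, 0)), 92) = Add(Add(3, 0), 92) = Add(3, 92) = 95)
Add(35377, Function('a')(Function('o')(7), 158)) = Add(35377, 95) = 35472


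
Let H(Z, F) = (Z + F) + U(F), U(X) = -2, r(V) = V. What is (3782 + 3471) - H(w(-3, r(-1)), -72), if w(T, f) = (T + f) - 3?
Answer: 7334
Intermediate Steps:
w(T, f) = -3 + T + f
H(Z, F) = -2 + F + Z (H(Z, F) = (Z + F) - 2 = (F + Z) - 2 = -2 + F + Z)
(3782 + 3471) - H(w(-3, r(-1)), -72) = (3782 + 3471) - (-2 - 72 + (-3 - 3 - 1)) = 7253 - (-2 - 72 - 7) = 7253 - 1*(-81) = 7253 + 81 = 7334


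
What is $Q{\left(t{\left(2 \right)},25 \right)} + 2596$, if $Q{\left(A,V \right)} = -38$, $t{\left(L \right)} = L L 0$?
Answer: $2558$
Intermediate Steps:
$t{\left(L \right)} = 0$ ($t{\left(L \right)} = L^{2} \cdot 0 = 0$)
$Q{\left(t{\left(2 \right)},25 \right)} + 2596 = -38 + 2596 = 2558$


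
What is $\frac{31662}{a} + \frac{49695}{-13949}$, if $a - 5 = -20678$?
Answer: $- \frac{163221997}{32040853} \approx -5.0942$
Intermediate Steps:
$a = -20673$ ($a = 5 - 20678 = -20673$)
$\frac{31662}{a} + \frac{49695}{-13949} = \frac{31662}{-20673} + \frac{49695}{-13949} = 31662 \left(- \frac{1}{20673}\right) + 49695 \left(- \frac{1}{13949}\right) = - \frac{3518}{2297} - \frac{49695}{13949} = - \frac{163221997}{32040853}$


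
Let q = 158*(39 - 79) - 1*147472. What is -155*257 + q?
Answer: -193627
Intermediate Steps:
q = -153792 (q = 158*(-40) - 147472 = -6320 - 147472 = -153792)
-155*257 + q = -155*257 - 153792 = -39835 - 153792 = -193627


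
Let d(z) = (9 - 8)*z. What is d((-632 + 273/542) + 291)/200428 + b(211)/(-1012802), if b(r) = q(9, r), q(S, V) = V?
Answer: -104916471617/55011341278376 ≈ -0.0019072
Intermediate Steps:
b(r) = r
d(z) = z (d(z) = 1*z = z)
d((-632 + 273/542) + 291)/200428 + b(211)/(-1012802) = ((-632 + 273/542) + 291)/200428 + 211/(-1012802) = ((-632 + 273*(1/542)) + 291)*(1/200428) + 211*(-1/1012802) = ((-632 + 273/542) + 291)*(1/200428) - 211/1012802 = (-342271/542 + 291)*(1/200428) - 211/1012802 = -184549/542*1/200428 - 211/1012802 = -184549/108631976 - 211/1012802 = -104916471617/55011341278376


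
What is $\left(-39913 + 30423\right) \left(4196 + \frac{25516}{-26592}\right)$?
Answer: $- \frac{132331544605}{3324} \approx -3.9811 \cdot 10^{7}$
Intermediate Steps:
$\left(-39913 + 30423\right) \left(4196 + \frac{25516}{-26592}\right) = - 9490 \left(4196 + 25516 \left(- \frac{1}{26592}\right)\right) = - 9490 \left(4196 - \frac{6379}{6648}\right) = \left(-9490\right) \frac{27888629}{6648} = - \frac{132331544605}{3324}$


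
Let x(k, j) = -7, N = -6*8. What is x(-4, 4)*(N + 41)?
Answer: 49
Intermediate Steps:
N = -48
x(-4, 4)*(N + 41) = -7*(-48 + 41) = -7*(-7) = 49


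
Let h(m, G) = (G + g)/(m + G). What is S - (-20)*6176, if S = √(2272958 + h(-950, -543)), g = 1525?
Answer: 123520 + 24*√8796064741/1493 ≈ 1.2503e+5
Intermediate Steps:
h(m, G) = (1525 + G)/(G + m) (h(m, G) = (G + 1525)/(m + G) = (1525 + G)/(G + m))
S = 24*√8796064741/1493 (S = √(2272958 + (1525 - 543)/(-543 - 950)) = √(2272958 + 982/(-1493)) = √(2272958 - 1/1493*982) = √(2272958 - 982/1493) = √(3393525312/1493) = 24*√8796064741/1493 ≈ 1507.6)
S - (-20)*6176 = 24*√8796064741/1493 - (-20)*6176 = 24*√8796064741/1493 - 1*(-123520) = 24*√8796064741/1493 + 123520 = 123520 + 24*√8796064741/1493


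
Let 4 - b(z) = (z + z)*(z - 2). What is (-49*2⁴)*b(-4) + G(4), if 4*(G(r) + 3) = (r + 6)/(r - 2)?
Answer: 137977/4 ≈ 34494.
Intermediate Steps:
G(r) = -3 + (6 + r)/(4*(-2 + r)) (G(r) = -3 + ((r + 6)/(r - 2))/4 = -3 + ((6 + r)/(-2 + r))/4 = -3 + (6 + r)/(4*(-2 + r)))
b(z) = 4 - 2*z*(-2 + z) (b(z) = 4 - (z + z)*(z - 2) = 4 - 2*z*(-2 + z))
(-49*2⁴)*b(-4) + G(4) = (-49*2⁴)*(4 - 2*(-4)² + 4*(-4)) + (30 - 11*4)/(4*(-2 + 4)) = (-49*16)*(4 - 2*16 - 16) + (¼)*(30 - 44)/2 = -784*(4 - 32 - 16) + (¼)*(½)*(-14) = -784*(-44) - 7/4 = 34496 - 7/4 = 137977/4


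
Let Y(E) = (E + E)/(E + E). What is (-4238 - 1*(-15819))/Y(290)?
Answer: 11581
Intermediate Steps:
Y(E) = 1 (Y(E) = (2*E)/((2*E)) = (2*E)*(1/(2*E)) = 1)
(-4238 - 1*(-15819))/Y(290) = (-4238 - 1*(-15819))/1 = (-4238 + 15819)*1 = 11581*1 = 11581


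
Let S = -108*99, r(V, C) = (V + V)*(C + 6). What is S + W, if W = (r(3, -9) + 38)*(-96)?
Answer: -12612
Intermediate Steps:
r(V, C) = 2*V*(6 + C) (r(V, C) = (2*V)*(6 + C) = 2*V*(6 + C))
S = -10692
W = -1920 (W = (2*3*(6 - 9) + 38)*(-96) = (2*3*(-3) + 38)*(-96) = (-18 + 38)*(-96) = 20*(-96) = -1920)
S + W = -10692 - 1920 = -12612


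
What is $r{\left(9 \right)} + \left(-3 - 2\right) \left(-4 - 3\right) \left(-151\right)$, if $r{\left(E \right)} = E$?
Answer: $-5276$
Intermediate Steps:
$r{\left(9 \right)} + \left(-3 - 2\right) \left(-4 - 3\right) \left(-151\right) = 9 + \left(-3 - 2\right) \left(-4 - 3\right) \left(-151\right) = 9 + \left(-3 - 2\right) \left(-7\right) \left(-151\right) = 9 + \left(-5\right) \left(-7\right) \left(-151\right) = 9 + 35 \left(-151\right) = 9 - 5285 = -5276$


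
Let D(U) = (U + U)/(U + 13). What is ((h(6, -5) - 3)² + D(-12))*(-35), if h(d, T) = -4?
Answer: -875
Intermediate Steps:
D(U) = 2*U/(13 + U) (D(U) = (2*U)/(13 + U) = 2*U/(13 + U))
((h(6, -5) - 3)² + D(-12))*(-35) = ((-4 - 3)² + 2*(-12)/(13 - 12))*(-35) = ((-7)² + 2*(-12)/1)*(-35) = (49 + 2*(-12)*1)*(-35) = (49 - 24)*(-35) = 25*(-35) = -875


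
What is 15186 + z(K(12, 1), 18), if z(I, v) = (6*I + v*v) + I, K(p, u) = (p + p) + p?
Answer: 15762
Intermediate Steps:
K(p, u) = 3*p (K(p, u) = 2*p + p = 3*p)
z(I, v) = v² + 7*I (z(I, v) = (6*I + v²) + I = (v² + 6*I) + I = v² + 7*I)
15186 + z(K(12, 1), 18) = 15186 + (18² + 7*(3*12)) = 15186 + (324 + 7*36) = 15186 + (324 + 252) = 15186 + 576 = 15762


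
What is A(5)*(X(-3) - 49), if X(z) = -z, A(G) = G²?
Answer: -1150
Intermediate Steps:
A(5)*(X(-3) - 49) = 5²*(-1*(-3) - 49) = 25*(3 - 49) = 25*(-46) = -1150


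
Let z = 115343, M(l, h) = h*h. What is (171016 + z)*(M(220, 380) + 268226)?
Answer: 118159168734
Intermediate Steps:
M(l, h) = h**2
(171016 + z)*(M(220, 380) + 268226) = (171016 + 115343)*(380**2 + 268226) = 286359*(144400 + 268226) = 286359*412626 = 118159168734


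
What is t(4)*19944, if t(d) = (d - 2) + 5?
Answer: 139608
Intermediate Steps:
t(d) = 3 + d (t(d) = (-2 + d) + 5 = 3 + d)
t(4)*19944 = (3 + 4)*19944 = 7*19944 = 139608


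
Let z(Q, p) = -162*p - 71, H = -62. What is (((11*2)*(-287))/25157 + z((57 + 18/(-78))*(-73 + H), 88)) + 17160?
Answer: 6478497/2287 ≈ 2832.8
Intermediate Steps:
z(Q, p) = -71 - 162*p
(((11*2)*(-287))/25157 + z((57 + 18/(-78))*(-73 + H), 88)) + 17160 = (((11*2)*(-287))/25157 + (-71 - 162*88)) + 17160 = ((22*(-287))*(1/25157) + (-71 - 14256)) + 17160 = (-6314*1/25157 - 14327) + 17160 = (-574/2287 - 14327) + 17160 = -32766423/2287 + 17160 = 6478497/2287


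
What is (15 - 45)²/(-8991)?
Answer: -100/999 ≈ -0.10010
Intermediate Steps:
(15 - 45)²/(-8991) = (-30)²*(-1/8991) = 900*(-1/8991) = -100/999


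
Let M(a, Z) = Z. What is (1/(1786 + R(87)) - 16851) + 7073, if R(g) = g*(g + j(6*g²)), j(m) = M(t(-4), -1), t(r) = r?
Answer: -90622503/9268 ≈ -9778.0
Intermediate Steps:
j(m) = -1
R(g) = g*(-1 + g) (R(g) = g*(g - 1) = g*(-1 + g))
(1/(1786 + R(87)) - 16851) + 7073 = (1/(1786 + 87*(-1 + 87)) - 16851) + 7073 = (1/(1786 + 87*86) - 16851) + 7073 = (1/(1786 + 7482) - 16851) + 7073 = (1/9268 - 16851) + 7073 = -156175067/9268 + 7073 = -90622503/9268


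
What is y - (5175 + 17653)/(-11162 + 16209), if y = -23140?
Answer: -116810408/5047 ≈ -23145.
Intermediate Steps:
y - (5175 + 17653)/(-11162 + 16209) = -23140 - (5175 + 17653)/(-11162 + 16209) = -23140 - 22828/5047 = -116810408/5047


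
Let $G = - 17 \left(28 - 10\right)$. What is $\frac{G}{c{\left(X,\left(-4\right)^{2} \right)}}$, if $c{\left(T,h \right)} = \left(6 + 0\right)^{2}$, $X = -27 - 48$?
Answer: $- \frac{17}{2} \approx -8.5$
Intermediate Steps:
$X = -75$ ($X = -27 - 48 = -75$)
$c{\left(T,h \right)} = 36$ ($c{\left(T,h \right)} = 6^{2} = 36$)
$G = -306$ ($G = \left(-17\right) 18 = -306$)
$\frac{G}{c{\left(X,\left(-4\right)^{2} \right)}} = - \frac{306}{36} = \left(-306\right) \frac{1}{36} = - \frac{17}{2}$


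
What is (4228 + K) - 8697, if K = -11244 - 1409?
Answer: -17122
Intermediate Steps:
K = -12653
(4228 + K) - 8697 = (4228 - 12653) - 8697 = -8425 - 8697 = -17122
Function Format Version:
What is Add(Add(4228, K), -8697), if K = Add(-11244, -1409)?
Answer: -17122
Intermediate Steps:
K = -12653
Add(Add(4228, K), -8697) = Add(Add(4228, -12653), -8697) = Add(-8425, -8697) = -17122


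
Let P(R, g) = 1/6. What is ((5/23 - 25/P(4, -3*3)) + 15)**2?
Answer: 9610000/529 ≈ 18166.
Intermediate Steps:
P(R, g) = 1/6
((5/23 - 25/P(4, -3*3)) + 15)**2 = ((5/23 - 25/1/6) + 15)**2 = ((5*(1/23) - 25*6) + 15)**2 = ((5/23 - 150) + 15)**2 = (-3445/23 + 15)**2 = (-3100/23)**2 = 9610000/529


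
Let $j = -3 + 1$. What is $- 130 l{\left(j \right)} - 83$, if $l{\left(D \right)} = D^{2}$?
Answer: $-603$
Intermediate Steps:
$j = -2$
$- 130 l{\left(j \right)} - 83 = - 130 \left(-2\right)^{2} - 83 = \left(-130\right) 4 - 83 = -520 - 83 = -603$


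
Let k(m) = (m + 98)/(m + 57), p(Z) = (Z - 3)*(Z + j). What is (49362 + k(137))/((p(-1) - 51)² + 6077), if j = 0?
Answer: 9576463/1607484 ≈ 5.9574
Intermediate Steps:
p(Z) = Z*(-3 + Z) (p(Z) = (Z - 3)*(Z + 0) = (-3 + Z)*Z = Z*(-3 + Z))
k(m) = (98 + m)/(57 + m)
(49362 + k(137))/((p(-1) - 51)² + 6077) = (49362 + (98 + 137)/(57 + 137))/((-(-3 - 1) - 51)² + 6077) = (49362 + 235/194)/((-1*(-4) - 51)² + 6077) = (49362 + (1/194)*235)/((4 - 51)² + 6077) = (49362 + 235/194)/((-47)² + 6077) = 9576463/(194*(2209 + 6077)) = (9576463/194)/8286 = (9576463/194)*(1/8286) = 9576463/1607484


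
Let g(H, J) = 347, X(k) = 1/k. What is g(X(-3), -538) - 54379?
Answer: -54032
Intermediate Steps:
g(X(-3), -538) - 54379 = 347 - 54379 = -54032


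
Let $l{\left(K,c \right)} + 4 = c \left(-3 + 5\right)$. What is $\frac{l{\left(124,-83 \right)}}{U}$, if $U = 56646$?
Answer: $- \frac{85}{28323} \approx -0.0030011$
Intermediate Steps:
$l{\left(K,c \right)} = -4 + 2 c$ ($l{\left(K,c \right)} = -4 + c \left(-3 + 5\right) = -4 + c 2 = -4 + 2 c$)
$\frac{l{\left(124,-83 \right)}}{U} = \frac{-4 + 2 \left(-83\right)}{56646} = \left(-4 - 166\right) \frac{1}{56646} = \left(-170\right) \frac{1}{56646} = - \frac{85}{28323}$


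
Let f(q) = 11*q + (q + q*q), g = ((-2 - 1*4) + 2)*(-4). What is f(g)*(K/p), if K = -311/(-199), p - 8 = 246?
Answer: 69664/25273 ≈ 2.7565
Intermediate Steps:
p = 254 (p = 8 + 246 = 254)
K = 311/199 (K = -311*(-1/199) = 311/199 ≈ 1.5628)
g = 16 (g = ((-2 - 4) + 2)*(-4) = (-6 + 2)*(-4) = -4*(-4) = 16)
f(q) = q² + 12*q (f(q) = 11*q + (q + q²) = q² + 12*q)
f(g)*(K/p) = (16*(12 + 16))*((311/199)/254) = (16*28)*((311/199)*(1/254)) = 448*(311/50546) = 69664/25273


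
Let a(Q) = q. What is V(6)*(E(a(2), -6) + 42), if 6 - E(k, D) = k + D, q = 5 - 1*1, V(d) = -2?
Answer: -100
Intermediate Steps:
q = 4 (q = 5 - 1 = 4)
a(Q) = 4
E(k, D) = 6 - D - k (E(k, D) = 6 - (k + D) = 6 - (D + k) = 6 + (-D - k) = 6 - D - k)
V(6)*(E(a(2), -6) + 42) = -2*((6 - 1*(-6) - 1*4) + 42) = -2*((6 + 6 - 4) + 42) = -2*(8 + 42) = -2*50 = -100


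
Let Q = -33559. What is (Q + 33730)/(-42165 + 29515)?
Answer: -171/12650 ≈ -0.013518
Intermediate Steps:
(Q + 33730)/(-42165 + 29515) = (-33559 + 33730)/(-42165 + 29515) = 171/(-12650) = 171*(-1/12650) = -171/12650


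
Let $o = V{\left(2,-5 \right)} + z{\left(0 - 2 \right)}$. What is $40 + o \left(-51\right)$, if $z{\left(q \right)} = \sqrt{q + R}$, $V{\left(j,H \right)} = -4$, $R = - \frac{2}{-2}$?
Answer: $244 - 51 i \approx 244.0 - 51.0 i$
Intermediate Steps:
$R = 1$ ($R = \left(-2\right) \left(- \frac{1}{2}\right) = 1$)
$z{\left(q \right)} = \sqrt{1 + q}$ ($z{\left(q \right)} = \sqrt{q + 1} = \sqrt{1 + q}$)
$o = -4 + i$ ($o = -4 + \sqrt{1 + \left(0 - 2\right)} = -4 + \sqrt{1 - 2} = -4 + \sqrt{-1} = -4 + i \approx -4.0 + 1.0 i$)
$40 + o \left(-51\right) = 40 + \left(-4 + i\right) \left(-51\right) = 40 + \left(204 - 51 i\right) = 244 - 51 i$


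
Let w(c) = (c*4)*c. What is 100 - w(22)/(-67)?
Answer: 8636/67 ≈ 128.90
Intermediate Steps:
w(c) = 4*c² (w(c) = (4*c)*c = 4*c²)
100 - w(22)/(-67) = 100 - 4*22²/(-67) = 100 - 4*484*(-1)/67 = 100 - 1936*(-1)/67 = 100 - 1*(-1936/67) = 100 + 1936/67 = 8636/67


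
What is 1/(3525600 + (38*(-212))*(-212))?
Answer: 1/5233472 ≈ 1.9108e-7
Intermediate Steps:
1/(3525600 + (38*(-212))*(-212)) = 1/(3525600 - 8056*(-212)) = 1/(3525600 + 1707872) = 1/5233472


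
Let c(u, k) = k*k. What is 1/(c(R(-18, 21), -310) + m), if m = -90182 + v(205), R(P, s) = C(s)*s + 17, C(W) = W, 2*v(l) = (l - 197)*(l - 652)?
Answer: 1/4130 ≈ 0.00024213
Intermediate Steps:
v(l) = (-652 + l)*(-197 + l)/2 (v(l) = ((l - 197)*(l - 652))/2 = ((-197 + l)*(-652 + l))/2 = ((-652 + l)*(-197 + l))/2 = (-652 + l)*(-197 + l)/2)
R(P, s) = 17 + s² (R(P, s) = s*s + 17 = s² + 17 = 17 + s²)
m = -91970 (m = -90182 + (64222 + (½)*205² - 849/2*205) = -90182 + (64222 + (½)*42025 - 174045/2) = -90182 + (64222 + 42025/2 - 174045/2) = -90182 - 1788 = -91970)
c(u, k) = k²
1/(c(R(-18, 21), -310) + m) = 1/((-310)² - 91970) = 1/(96100 - 91970) = 1/4130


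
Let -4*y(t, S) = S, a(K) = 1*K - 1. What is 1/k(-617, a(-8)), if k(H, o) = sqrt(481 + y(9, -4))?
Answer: sqrt(482)/482 ≈ 0.045549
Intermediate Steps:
a(K) = -1 + K (a(K) = K - 1 = -1 + K)
y(t, S) = -S/4
k(H, o) = sqrt(482) (k(H, o) = sqrt(481 - 1/4*(-4)) = sqrt(481 + 1) = sqrt(482))
1/k(-617, a(-8)) = 1/(sqrt(482)) = sqrt(482)/482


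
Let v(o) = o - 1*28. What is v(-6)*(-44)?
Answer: 1496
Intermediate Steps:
v(o) = -28 + o (v(o) = o - 28 = -28 + o)
v(-6)*(-44) = (-28 - 6)*(-44) = -34*(-44) = 1496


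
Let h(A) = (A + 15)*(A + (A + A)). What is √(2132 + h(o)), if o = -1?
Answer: √2090 ≈ 45.716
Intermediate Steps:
h(A) = 3*A*(15 + A) (h(A) = (15 + A)*(A + 2*A) = (15 + A)*(3*A) = 3*A*(15 + A))
√(2132 + h(o)) = √(2132 + 3*(-1)*(15 - 1)) = √(2132 + 3*(-1)*14) = √(2132 - 42) = √2090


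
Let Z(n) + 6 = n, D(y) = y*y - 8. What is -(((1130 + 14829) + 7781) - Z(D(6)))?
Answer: -23718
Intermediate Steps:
D(y) = -8 + y² (D(y) = y² - 8 = -8 + y²)
Z(n) = -6 + n
-(((1130 + 14829) + 7781) - Z(D(6))) = -(((1130 + 14829) + 7781) - (-6 + (-8 + 6²))) = -((15959 + 7781) - (-6 + (-8 + 36))) = -(23740 - (-6 + 28)) = -(23740 - 1*22) = -(23740 - 22) = -1*23718 = -23718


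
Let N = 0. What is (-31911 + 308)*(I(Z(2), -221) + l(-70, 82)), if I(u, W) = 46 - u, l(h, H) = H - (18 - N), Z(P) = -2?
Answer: -3539536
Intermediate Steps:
l(h, H) = -18 + H (l(h, H) = H - (18 - 1*0) = H - (18 + 0) = H - 1*18 = H - 18 = -18 + H)
(-31911 + 308)*(I(Z(2), -221) + l(-70, 82)) = (-31911 + 308)*((46 - 1*(-2)) + (-18 + 82)) = -31603*((46 + 2) + 64) = -31603*(48 + 64) = -31603*112 = -3539536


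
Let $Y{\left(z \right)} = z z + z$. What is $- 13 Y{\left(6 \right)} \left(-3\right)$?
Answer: $1638$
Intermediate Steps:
$Y{\left(z \right)} = z + z^{2}$ ($Y{\left(z \right)} = z^{2} + z = z + z^{2}$)
$- 13 Y{\left(6 \right)} \left(-3\right) = - 13 \cdot 6 \left(1 + 6\right) \left(-3\right) = - 13 \cdot 6 \cdot 7 \left(-3\right) = \left(-13\right) 42 \left(-3\right) = \left(-546\right) \left(-3\right) = 1638$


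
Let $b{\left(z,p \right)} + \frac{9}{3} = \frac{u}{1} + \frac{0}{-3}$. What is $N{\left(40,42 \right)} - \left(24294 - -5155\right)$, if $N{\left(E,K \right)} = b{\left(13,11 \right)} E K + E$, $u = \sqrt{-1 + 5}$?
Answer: $-31089$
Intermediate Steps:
$u = 2$ ($u = \sqrt{4} = 2$)
$b{\left(z,p \right)} = -1$ ($b{\left(z,p \right)} = -3 + \left(\frac{2}{1} + \frac{0}{-3}\right) = -3 + \left(2 \cdot 1 + 0 \left(- \frac{1}{3}\right)\right) = -3 + \left(2 + 0\right) = -3 + 2 = -1$)
$N{\left(E,K \right)} = E - E K$ ($N{\left(E,K \right)} = - E K + E = E - E K$)
$N{\left(40,42 \right)} - \left(24294 - -5155\right) = 40 \left(1 - 42\right) - \left(24294 - -5155\right) = 40 \left(1 - 42\right) - \left(24294 + 5155\right) = 40 \left(-41\right) - 29449 = -1640 - 29449 = -31089$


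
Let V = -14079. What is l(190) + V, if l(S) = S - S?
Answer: -14079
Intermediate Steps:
l(S) = 0
l(190) + V = 0 - 14079 = -14079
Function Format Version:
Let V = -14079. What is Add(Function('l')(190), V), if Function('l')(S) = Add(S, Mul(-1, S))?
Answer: -14079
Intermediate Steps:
Function('l')(S) = 0
Add(Function('l')(190), V) = Add(0, -14079) = -14079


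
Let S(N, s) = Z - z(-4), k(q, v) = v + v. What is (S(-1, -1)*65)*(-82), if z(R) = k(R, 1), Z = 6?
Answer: -21320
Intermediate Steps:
k(q, v) = 2*v
z(R) = 2 (z(R) = 2*1 = 2)
S(N, s) = 4 (S(N, s) = 6 - 1*2 = 6 - 2 = 4)
(S(-1, -1)*65)*(-82) = (4*65)*(-82) = 260*(-82) = -21320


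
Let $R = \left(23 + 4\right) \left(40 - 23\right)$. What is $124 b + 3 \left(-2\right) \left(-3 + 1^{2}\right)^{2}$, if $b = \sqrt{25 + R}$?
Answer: $2704$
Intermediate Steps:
$R = 459$ ($R = 27 \cdot 17 = 459$)
$b = 22$ ($b = \sqrt{25 + 459} = \sqrt{484} = 22$)
$124 b + 3 \left(-2\right) \left(-3 + 1^{2}\right)^{2} = 124 \cdot 22 + 3 \left(-2\right) \left(-3 + 1^{2}\right)^{2} = 2728 - 6 \left(-3 + 1\right)^{2} = 2728 - 6 \left(-2\right)^{2} = 2728 - 24 = 2704$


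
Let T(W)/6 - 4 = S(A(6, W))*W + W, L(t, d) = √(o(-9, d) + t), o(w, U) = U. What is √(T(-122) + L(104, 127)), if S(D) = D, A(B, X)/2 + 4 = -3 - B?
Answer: √(18324 + √231) ≈ 135.42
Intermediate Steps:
A(B, X) = -14 - 2*B (A(B, X) = -8 + 2*(-3 - B) = -8 + (-6 - 2*B) = -14 - 2*B)
L(t, d) = √(d + t)
T(W) = 24 - 150*W (T(W) = 24 + 6*((-14 - 2*6)*W + W) = 24 + 6*((-14 - 12)*W + W) = 24 + 6*(-26*W + W) = 24 + 6*(-25*W) = 24 - 150*W)
√(T(-122) + L(104, 127)) = √((24 - 150*(-122)) + √(127 + 104)) = √((24 + 18300) + √231) = √(18324 + √231)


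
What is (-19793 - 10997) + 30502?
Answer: -288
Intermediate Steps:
(-19793 - 10997) + 30502 = -30790 + 30502 = -288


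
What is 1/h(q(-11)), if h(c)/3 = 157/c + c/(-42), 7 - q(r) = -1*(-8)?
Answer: -14/6593 ≈ -0.0021235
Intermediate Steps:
q(r) = -1 (q(r) = 7 - (-1)*(-8) = 7 - 1*8 = 7 - 8 = -1)
h(c) = 471/c - c/14 (h(c) = 3*(157/c + c/(-42)) = 3*(157/c + c*(-1/42)) = 3*(157/c - c/42) = 471/c - c/14)
1/h(q(-11)) = 1/(471/(-1) - 1/14*(-1)) = 1/(471*(-1) + 1/14) = 1/(-471 + 1/14) = 1/(-6593/14) = -14/6593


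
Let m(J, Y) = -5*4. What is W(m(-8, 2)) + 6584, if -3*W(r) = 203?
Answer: 19549/3 ≈ 6516.3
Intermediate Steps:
m(J, Y) = -20
W(r) = -203/3 (W(r) = -1/3*203 = -203/3)
W(m(-8, 2)) + 6584 = -203/3 + 6584 = 19549/3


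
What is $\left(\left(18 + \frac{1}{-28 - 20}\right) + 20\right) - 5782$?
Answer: $- \frac{275713}{48} \approx -5744.0$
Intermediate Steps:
$\left(\left(18 + \frac{1}{-28 - 20}\right) + 20\right) - 5782 = \left(\left(18 + \frac{1}{-48}\right) + 20\right) - 5782 = \left(\left(18 - \frac{1}{48}\right) + 20\right) - 5782 = \left(\frac{863}{48} + 20\right) - 5782 = \frac{1823}{48} - 5782 = - \frac{275713}{48}$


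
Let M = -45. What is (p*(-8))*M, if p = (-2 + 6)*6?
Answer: 8640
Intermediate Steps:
p = 24 (p = 4*6 = 24)
(p*(-8))*M = (24*(-8))*(-45) = -192*(-45) = 8640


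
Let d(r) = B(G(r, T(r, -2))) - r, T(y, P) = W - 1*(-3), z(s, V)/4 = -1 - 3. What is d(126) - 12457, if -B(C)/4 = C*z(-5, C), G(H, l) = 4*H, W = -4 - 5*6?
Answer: 19673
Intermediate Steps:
W = -34 (W = -4 - 30 = -34)
z(s, V) = -16 (z(s, V) = 4*(-1 - 3) = 4*(-4) = -16)
T(y, P) = -31 (T(y, P) = -34 - 1*(-3) = -34 + 3 = -31)
B(C) = 64*C (B(C) = -4*C*(-16) = -(-64)*C = 64*C)
d(r) = 255*r (d(r) = 64*(4*r) - r = 256*r - r = 255*r)
d(126) - 12457 = 255*126 - 12457 = 32130 - 12457 = 19673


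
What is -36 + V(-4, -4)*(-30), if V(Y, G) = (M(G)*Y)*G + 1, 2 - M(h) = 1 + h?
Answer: -2466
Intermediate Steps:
M(h) = 1 - h (M(h) = 2 - (1 + h) = 2 + (-1 - h) = 1 - h)
V(Y, G) = 1 + G*Y*(1 - G) (V(Y, G) = ((1 - G)*Y)*G + 1 = (Y*(1 - G))*G + 1 = G*Y*(1 - G) + 1 = 1 + G*Y*(1 - G))
-36 + V(-4, -4)*(-30) = -36 + (1 - 1*(-4)*(-4)*(-1 - 4))*(-30) = -36 + (1 - 1*(-4)*(-4)*(-5))*(-30) = -36 + (1 + 80)*(-30) = -36 + 81*(-30) = -36 - 2430 = -2466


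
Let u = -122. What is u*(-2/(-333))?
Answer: -244/333 ≈ -0.73273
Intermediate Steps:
u*(-2/(-333)) = -(-244)/(-333) = -(-244)*(-1)/333 = -122*2/333 = -244/333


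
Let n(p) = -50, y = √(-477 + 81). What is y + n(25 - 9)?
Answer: -50 + 6*I*√11 ≈ -50.0 + 19.9*I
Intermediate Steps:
y = 6*I*√11 (y = √(-396) = 6*I*√11 ≈ 19.9*I)
y + n(25 - 9) = 6*I*√11 - 50 = -50 + 6*I*√11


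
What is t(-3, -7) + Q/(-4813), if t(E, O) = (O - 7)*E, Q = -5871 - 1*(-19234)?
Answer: 188783/4813 ≈ 39.224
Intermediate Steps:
Q = 13363 (Q = -5871 + 19234 = 13363)
t(E, O) = E*(-7 + O) (t(E, O) = (-7 + O)*E = E*(-7 + O))
t(-3, -7) + Q/(-4813) = -3*(-7 - 7) + 13363/(-4813) = -3*(-14) + 13363*(-1/4813) = 42 - 13363/4813 = 188783/4813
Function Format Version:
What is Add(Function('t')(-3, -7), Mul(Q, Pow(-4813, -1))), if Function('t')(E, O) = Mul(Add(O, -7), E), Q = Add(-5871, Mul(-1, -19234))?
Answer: Rational(188783, 4813) ≈ 39.224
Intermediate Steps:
Q = 13363 (Q = Add(-5871, 19234) = 13363)
Function('t')(E, O) = Mul(E, Add(-7, O)) (Function('t')(E, O) = Mul(Add(-7, O), E) = Mul(E, Add(-7, O)))
Add(Function('t')(-3, -7), Mul(Q, Pow(-4813, -1))) = Add(Mul(-3, Add(-7, -7)), Mul(13363, Pow(-4813, -1))) = Add(Mul(-3, -14), Mul(13363, Rational(-1, 4813))) = Add(42, Rational(-13363, 4813)) = Rational(188783, 4813)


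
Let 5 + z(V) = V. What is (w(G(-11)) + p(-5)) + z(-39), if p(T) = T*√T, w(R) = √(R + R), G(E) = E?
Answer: -44 + I*√22 - 5*I*√5 ≈ -44.0 - 6.4899*I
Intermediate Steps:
w(R) = √2*√R (w(R) = √(2*R) = √2*√R)
z(V) = -5 + V
p(T) = T^(3/2)
(w(G(-11)) + p(-5)) + z(-39) = (√2*√(-11) + (-5)^(3/2)) + (-5 - 39) = (√2*(I*√11) - 5*I*√5) - 44 = (I*√22 - 5*I*√5) - 44 = -44 + I*√22 - 5*I*√5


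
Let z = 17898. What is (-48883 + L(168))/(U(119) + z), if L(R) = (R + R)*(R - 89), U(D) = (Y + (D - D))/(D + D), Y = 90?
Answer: -2658341/2129907 ≈ -1.2481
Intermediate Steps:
U(D) = 45/D (U(D) = (90 + (D - D))/(D + D) = (90 + 0)/((2*D)) = 90*(1/(2*D)) = 45/D)
L(R) = 2*R*(-89 + R) (L(R) = (2*R)*(-89 + R) = 2*R*(-89 + R))
(-48883 + L(168))/(U(119) + z) = (-48883 + 2*168*(-89 + 168))/(45/119 + 17898) = (-48883 + 2*168*79)/(45*(1/119) + 17898) = (-48883 + 26544)/(45/119 + 17898) = -22339/2129907/119 = -22339*119/2129907 = -2658341/2129907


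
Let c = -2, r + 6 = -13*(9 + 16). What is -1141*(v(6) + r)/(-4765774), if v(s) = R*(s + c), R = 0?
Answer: -377671/4765774 ≈ -0.079247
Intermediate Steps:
r = -331 (r = -6 - 13*(9 + 16) = -6 - 13*25 = -6 - 325 = -331)
v(s) = 0 (v(s) = 0*(s - 2) = 0*(-2 + s) = 0)
-1141*(v(6) + r)/(-4765774) = -1141*(0 - 331)/(-4765774) = -1141*(-331)*(-1/4765774) = 377671*(-1/4765774) = -377671/4765774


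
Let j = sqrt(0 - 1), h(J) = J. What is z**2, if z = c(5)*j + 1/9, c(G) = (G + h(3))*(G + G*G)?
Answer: -4665599/81 + 160*I/3 ≈ -57600.0 + 53.333*I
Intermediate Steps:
j = I (j = sqrt(-1) = I ≈ 1.0*I)
c(G) = (3 + G)*(G + G**2) (c(G) = (G + 3)*(G + G*G) = (3 + G)*(G + G**2))
z = 1/9 + 240*I (z = (5*(3 + 5**2 + 4*5))*I + 1/9 = (5*(3 + 25 + 20))*I + 1/9 = (5*48)*I + 1/9 = 240*I + 1/9 = 1/9 + 240*I ≈ 0.11111 + 240.0*I)
z**2 = (1/9 + 240*I)**2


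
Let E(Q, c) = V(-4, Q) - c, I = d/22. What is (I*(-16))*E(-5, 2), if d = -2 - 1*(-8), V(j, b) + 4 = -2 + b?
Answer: 624/11 ≈ 56.727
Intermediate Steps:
V(j, b) = -6 + b (V(j, b) = -4 + (-2 + b) = -6 + b)
d = 6 (d = -2 + 8 = 6)
I = 3/11 (I = 6/22 = 6*(1/22) = 3/11 ≈ 0.27273)
E(Q, c) = -6 + Q - c (E(Q, c) = (-6 + Q) - c = -6 + Q - c)
(I*(-16))*E(-5, 2) = ((3/11)*(-16))*(-6 - 5 - 1*2) = -48*(-6 - 5 - 2)/11 = -48/11*(-13) = 624/11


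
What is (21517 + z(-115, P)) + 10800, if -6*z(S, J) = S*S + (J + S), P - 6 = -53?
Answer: 180839/6 ≈ 30140.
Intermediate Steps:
P = -47 (P = 6 - 53 = -47)
z(S, J) = -J/6 - S/6 - S²/6 (z(S, J) = -(S*S + (J + S))/6 = -(S² + (J + S))/6 = -(J + S + S²)/6 = -J/6 - S/6 - S²/6)
(21517 + z(-115, P)) + 10800 = (21517 + (-⅙*(-47) - ⅙*(-115) - ⅙*(-115)²)) + 10800 = (21517 + (47/6 + 115/6 - ⅙*13225)) + 10800 = (21517 + (47/6 + 115/6 - 13225/6)) + 10800 = (21517 - 13063/6) + 10800 = 116039/6 + 10800 = 180839/6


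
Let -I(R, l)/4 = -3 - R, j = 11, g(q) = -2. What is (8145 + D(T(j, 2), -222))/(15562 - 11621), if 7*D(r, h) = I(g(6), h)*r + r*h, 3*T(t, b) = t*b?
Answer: 166249/82761 ≈ 2.0088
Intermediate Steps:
I(R, l) = 12 + 4*R (I(R, l) = -4*(-3 - R) = 12 + 4*R)
T(t, b) = b*t/3 (T(t, b) = (t*b)/3 = (b*t)/3 = b*t/3)
D(r, h) = 4*r/7 + h*r/7 (D(r, h) = ((12 + 4*(-2))*r + r*h)/7 = ((12 - 8)*r + h*r)/7 = (4*r + h*r)/7 = 4*r/7 + h*r/7)
(8145 + D(T(j, 2), -222))/(15562 - 11621) = (8145 + ((1/3)*2*11)*(4 - 222)/7)/(15562 - 11621) = (8145 + (1/7)*(22/3)*(-218))/3941 = (8145 - 4796/21)*(1/3941) = (166249/21)*(1/3941) = 166249/82761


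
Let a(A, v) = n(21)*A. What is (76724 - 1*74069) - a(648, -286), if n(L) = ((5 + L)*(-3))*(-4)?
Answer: -199521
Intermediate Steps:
n(L) = 60 + 12*L (n(L) = (-15 - 3*L)*(-4) = 60 + 12*L)
a(A, v) = 312*A (a(A, v) = (60 + 12*21)*A = (60 + 252)*A = 312*A)
(76724 - 1*74069) - a(648, -286) = (76724 - 1*74069) - 312*648 = (76724 - 74069) - 1*202176 = 2655 - 202176 = -199521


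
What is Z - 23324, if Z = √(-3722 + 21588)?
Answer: -23324 + √17866 ≈ -23190.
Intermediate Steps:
Z = √17866 ≈ 133.66
Z - 23324 = √17866 - 23324 = -23324 + √17866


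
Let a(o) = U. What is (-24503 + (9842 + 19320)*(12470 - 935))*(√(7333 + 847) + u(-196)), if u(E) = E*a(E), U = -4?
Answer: 263705586928 + 672718334*√2045 ≈ 2.9413e+11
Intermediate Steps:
a(o) = -4
u(E) = -4*E (u(E) = E*(-4) = -4*E)
(-24503 + (9842 + 19320)*(12470 - 935))*(√(7333 + 847) + u(-196)) = (-24503 + (9842 + 19320)*(12470 - 935))*(√(7333 + 847) - 4*(-196)) = (-24503 + 29162*11535)*(√8180 + 784) = (-24503 + 336383670)*(2*√2045 + 784) = 336359167*(784 + 2*√2045) = 263705586928 + 672718334*√2045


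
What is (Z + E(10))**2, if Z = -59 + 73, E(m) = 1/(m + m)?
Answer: 78961/400 ≈ 197.40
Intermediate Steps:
E(m) = 1/(2*m)
Z = 14
(Z + E(10))**2 = (14 + (1/2)/10)**2 = (14 + (1/2)*(1/10))**2 = (14 + 1/20)**2 = (281/20)**2 = 78961/400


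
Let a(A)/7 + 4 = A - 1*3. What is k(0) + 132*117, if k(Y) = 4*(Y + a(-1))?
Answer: 15220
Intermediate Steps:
a(A) = -49 + 7*A (a(A) = -28 + 7*(A - 1*3) = -28 + 7*(A - 3) = -28 + 7*(-3 + A) = -28 + (-21 + 7*A) = -49 + 7*A)
k(Y) = -224 + 4*Y (k(Y) = 4*(Y + (-49 + 7*(-1))) = 4*(Y + (-49 - 7)) = 4*(Y - 56) = 4*(-56 + Y) = -224 + 4*Y)
k(0) + 132*117 = (-224 + 4*0) + 132*117 = (-224 + 0) + 15444 = -224 + 15444 = 15220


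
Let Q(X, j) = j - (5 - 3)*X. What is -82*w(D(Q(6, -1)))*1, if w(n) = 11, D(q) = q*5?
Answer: -902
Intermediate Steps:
Q(X, j) = j - 2*X
D(q) = 5*q
-82*w(D(Q(6, -1)))*1 = -82*11*1 = -902*1 = -902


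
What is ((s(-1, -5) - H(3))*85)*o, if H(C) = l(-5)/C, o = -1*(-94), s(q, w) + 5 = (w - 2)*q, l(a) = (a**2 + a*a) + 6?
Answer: -399500/3 ≈ -1.3317e+5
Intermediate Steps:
l(a) = 6 + 2*a**2 (l(a) = (a**2 + a**2) + 6 = 2*a**2 + 6 = 6 + 2*a**2)
s(q, w) = -5 + q*(-2 + w) (s(q, w) = -5 + (w - 2)*q = -5 + (-2 + w)*q = -5 + q*(-2 + w))
o = 94
H(C) = 56/C (H(C) = (6 + 2*(-5)**2)/C = (6 + 2*25)/C = (6 + 50)/C = 56/C)
((s(-1, -5) - H(3))*85)*o = (((-5 - 2*(-1) - 1*(-5)) - 56/3)*85)*94 = (((-5 + 2 + 5) - 56/3)*85)*94 = ((2 - 1*56/3)*85)*94 = ((2 - 56/3)*85)*94 = -50/3*85*94 = -4250/3*94 = -399500/3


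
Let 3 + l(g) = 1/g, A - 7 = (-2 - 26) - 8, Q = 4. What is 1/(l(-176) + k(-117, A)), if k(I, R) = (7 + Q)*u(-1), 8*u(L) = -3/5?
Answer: -880/3371 ≈ -0.26105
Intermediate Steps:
u(L) = -3/40 (u(L) = (-3/5)/8 = (-3*1/5)/8 = (1/8)*(-3/5) = -3/40)
A = -29 (A = 7 + ((-2 - 26) - 8) = 7 + (-28 - 8) = 7 - 36 = -29)
k(I, R) = -33/40 (k(I, R) = (7 + 4)*(-3/40) = 11*(-3/40) = -33/40)
l(g) = -3 + 1/g
1/(l(-176) + k(-117, A)) = 1/((-3 + 1/(-176)) - 33/40) = 1/((-3 - 1/176) - 33/40) = 1/(-529/176 - 33/40) = 1/(-3371/880) = -880/3371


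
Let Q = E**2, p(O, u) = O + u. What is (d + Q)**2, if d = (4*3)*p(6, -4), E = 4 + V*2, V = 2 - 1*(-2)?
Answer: 28224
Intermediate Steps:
V = 4 (V = 2 + 2 = 4)
E = 12 (E = 4 + 4*2 = 4 + 8 = 12)
Q = 144 (Q = 12**2 = 144)
d = 24 (d = (4*3)*(6 - 4) = 12*2 = 24)
(d + Q)**2 = (24 + 144)**2 = 168**2 = 28224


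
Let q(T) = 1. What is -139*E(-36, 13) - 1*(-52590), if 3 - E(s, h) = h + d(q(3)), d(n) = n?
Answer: 54119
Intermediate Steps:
E(s, h) = 2 - h (E(s, h) = 3 - (h + 1) = 3 - (1 + h) = 3 + (-1 - h) = 2 - h)
-139*E(-36, 13) - 1*(-52590) = -139*(2 - 1*13) - 1*(-52590) = -139*(2 - 13) + 52590 = -139*(-11) + 52590 = 1529 + 52590 = 54119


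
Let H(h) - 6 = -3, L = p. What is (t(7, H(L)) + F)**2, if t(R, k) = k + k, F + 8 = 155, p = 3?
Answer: 23409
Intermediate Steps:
L = 3
H(h) = 3 (H(h) = 6 - 3 = 3)
F = 147 (F = -8 + 155 = 147)
t(R, k) = 2*k
(t(7, H(L)) + F)**2 = (2*3 + 147)**2 = (6 + 147)**2 = 153**2 = 23409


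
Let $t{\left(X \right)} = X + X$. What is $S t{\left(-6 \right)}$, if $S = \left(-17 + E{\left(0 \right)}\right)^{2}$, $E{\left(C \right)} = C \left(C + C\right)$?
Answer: $-3468$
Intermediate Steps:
$t{\left(X \right)} = 2 X$
$E{\left(C \right)} = 2 C^{2}$ ($E{\left(C \right)} = C 2 C = 2 C^{2}$)
$S = 289$ ($S = \left(-17 + 2 \cdot 0^{2}\right)^{2} = \left(-17 + 2 \cdot 0\right)^{2} = \left(-17 + 0\right)^{2} = \left(-17\right)^{2} = 289$)
$S t{\left(-6 \right)} = 289 \cdot 2 \left(-6\right) = 289 \left(-12\right) = -3468$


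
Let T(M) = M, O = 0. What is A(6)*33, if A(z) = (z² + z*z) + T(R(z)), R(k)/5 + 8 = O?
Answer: 1056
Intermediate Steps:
R(k) = -40 (R(k) = -40 + 5*0 = -40 + 0 = -40)
A(z) = -40 + 2*z² (A(z) = (z² + z*z) - 40 = (z² + z²) - 40 = 2*z² - 40 = -40 + 2*z²)
A(6)*33 = (-40 + 2*6²)*33 = (-40 + 2*36)*33 = (-40 + 72)*33 = 32*33 = 1056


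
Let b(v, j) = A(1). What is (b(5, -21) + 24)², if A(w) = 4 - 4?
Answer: 576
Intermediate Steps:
A(w) = 0
b(v, j) = 0
(b(5, -21) + 24)² = (0 + 24)² = 24² = 576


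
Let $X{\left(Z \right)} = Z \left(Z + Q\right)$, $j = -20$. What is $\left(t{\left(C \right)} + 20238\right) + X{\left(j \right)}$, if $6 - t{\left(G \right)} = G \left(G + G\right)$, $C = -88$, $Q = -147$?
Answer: $8096$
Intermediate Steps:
$t{\left(G \right)} = 6 - 2 G^{2}$ ($t{\left(G \right)} = 6 - G \left(G + G\right) = 6 - G 2 G = 6 - 2 G^{2}$)
$X{\left(Z \right)} = Z \left(-147 + Z\right)$ ($X{\left(Z \right)} = Z \left(Z - 147\right) = Z \left(-147 + Z\right)$)
$\left(t{\left(C \right)} + 20238\right) + X{\left(j \right)} = \left(\left(6 - 2 \left(-88\right)^{2}\right) + 20238\right) - 20 \left(-147 - 20\right) = \left(\left(6 - 15488\right) + 20238\right) - -3340 = \left(\left(6 - 15488\right) + 20238\right) + 3340 = \left(-15482 + 20238\right) + 3340 = 4756 + 3340 = 8096$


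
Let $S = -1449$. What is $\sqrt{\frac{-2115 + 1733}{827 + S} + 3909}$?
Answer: $\frac{\sqrt{378141790}}{311} \approx 62.527$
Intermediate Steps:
$\sqrt{\frac{-2115 + 1733}{827 + S} + 3909} = \sqrt{\frac{-2115 + 1733}{827 - 1449} + 3909} = \sqrt{- \frac{382}{-622} + 3909} = \sqrt{\left(-382\right) \left(- \frac{1}{622}\right) + 3909} = \sqrt{\frac{191}{311} + 3909} = \sqrt{\frac{1215890}{311}} = \frac{\sqrt{378141790}}{311}$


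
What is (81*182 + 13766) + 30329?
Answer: 58837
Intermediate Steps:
(81*182 + 13766) + 30329 = (14742 + 13766) + 30329 = 28508 + 30329 = 58837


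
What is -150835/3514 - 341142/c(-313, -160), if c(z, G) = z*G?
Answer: -2188147447/43995280 ≈ -49.736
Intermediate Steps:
c(z, G) = G*z
-150835/3514 - 341142/c(-313, -160) = -150835/3514 - 341142/((-160*(-313))) = -150835*1/3514 - 341142/50080 = -150835/3514 - 341142*1/50080 = -150835/3514 - 170571/25040 = -2188147447/43995280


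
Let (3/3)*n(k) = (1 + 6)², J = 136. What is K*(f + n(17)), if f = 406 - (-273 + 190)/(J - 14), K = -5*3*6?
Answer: -2501685/61 ≈ -41011.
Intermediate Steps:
K = -90 (K = -15*6 = -90)
n(k) = 49 (n(k) = (1 + 6)² = 7² = 49)
f = 49615/122 (f = 406 - (-273 + 190)/(136 - 14) = 406 - (-83)/122 = 406 - 1*(-83/122) = 406 + 83/122 = 49615/122 ≈ 406.68)
K*(f + n(17)) = -90*(49615/122 + 49) = -90*55593/122 = -2501685/61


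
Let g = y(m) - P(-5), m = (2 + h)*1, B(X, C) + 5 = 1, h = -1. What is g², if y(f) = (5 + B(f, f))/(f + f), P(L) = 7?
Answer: 169/4 ≈ 42.250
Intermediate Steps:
B(X, C) = -4 (B(X, C) = -5 + 1 = -4)
m = 1 (m = (2 - 1)*1 = 1*1 = 1)
y(f) = 1/(2*f) (y(f) = (5 - 4)/(f + f) = 1/(2*f))
g = -13/2 (g = (½)/1 - 1*7 = (½)*1 - 7 = ½ - 7 = -13/2 ≈ -6.5000)
g² = (-13/2)² = 169/4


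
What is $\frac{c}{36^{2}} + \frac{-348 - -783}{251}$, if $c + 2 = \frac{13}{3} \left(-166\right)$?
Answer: $\frac{287029}{243972} \approx 1.1765$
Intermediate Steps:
$c = - \frac{2164}{3}$ ($c = -2 + \frac{13}{3} \left(-166\right) = -2 - \frac{2158}{3} = - \frac{2164}{3} \approx -721.33$)
$\frac{c}{36^{2}} + \frac{-348 - -783}{251} = - \frac{2164}{3 \cdot 36^{2}} + \frac{-348 - -783}{251} = - \frac{2164}{3 \cdot 1296} + \left(-348 + 783\right) \frac{1}{251} = \left(- \frac{2164}{3}\right) \frac{1}{1296} + 435 \cdot \frac{1}{251} = - \frac{541}{972} + \frac{435}{251} = \frac{287029}{243972}$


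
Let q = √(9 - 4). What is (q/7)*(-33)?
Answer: -33*√5/7 ≈ -10.541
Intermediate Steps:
q = √5 ≈ 2.2361
(q/7)*(-33) = (√5/7)*(-33) = -33*√5/7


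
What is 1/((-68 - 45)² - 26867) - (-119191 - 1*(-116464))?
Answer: 38445245/14098 ≈ 2727.0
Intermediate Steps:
1/((-68 - 45)² - 26867) - (-119191 - 1*(-116464)) = 1/((-113)² - 26867) - (-119191 + 116464) = 1/(12769 - 26867) - 1*(-2727) = 1/(-14098) + 2727 = -1/14098 + 2727 = 38445245/14098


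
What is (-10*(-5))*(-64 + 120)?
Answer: 2800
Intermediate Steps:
(-10*(-5))*(-64 + 120) = 50*56 = 2800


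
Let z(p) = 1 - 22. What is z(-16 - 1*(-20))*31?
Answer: -651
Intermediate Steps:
z(p) = -21
z(-16 - 1*(-20))*31 = -21*31 = -651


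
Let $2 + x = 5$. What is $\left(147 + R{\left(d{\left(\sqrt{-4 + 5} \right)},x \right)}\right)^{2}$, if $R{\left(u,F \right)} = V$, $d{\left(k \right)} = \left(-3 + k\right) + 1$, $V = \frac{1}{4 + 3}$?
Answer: $\frac{1060900}{49} \approx 21651.0$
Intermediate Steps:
$x = 3$ ($x = -2 + 5 = 3$)
$V = \frac{1}{7} \approx 0.14286$
$d{\left(k \right)} = -2 + k$
$R{\left(u,F \right)} = \frac{1}{7}$
$\left(147 + R{\left(d{\left(\sqrt{-4 + 5} \right)},x \right)}\right)^{2} = \left(147 + \frac{1}{7}\right)^{2} = \left(\frac{1030}{7}\right)^{2} = \frac{1060900}{49}$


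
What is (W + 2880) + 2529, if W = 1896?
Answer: 7305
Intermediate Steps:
(W + 2880) + 2529 = (1896 + 2880) + 2529 = 4776 + 2529 = 7305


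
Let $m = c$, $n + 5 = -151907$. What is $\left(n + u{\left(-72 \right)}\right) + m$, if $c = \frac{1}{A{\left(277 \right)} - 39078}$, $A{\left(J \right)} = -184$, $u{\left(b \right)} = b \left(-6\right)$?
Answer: $- \frac{5947407761}{39262} \approx -1.5148 \cdot 10^{5}$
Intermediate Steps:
$u{\left(b \right)} = - 6 b$
$n = -151912$ ($n = -5 - 151907 = -151912$)
$c = - \frac{1}{39262}$ ($c = \frac{1}{-184 - 39078} = \frac{1}{-39262} = - \frac{1}{39262} \approx -2.547 \cdot 10^{-5}$)
$m = - \frac{1}{39262} \approx -2.547 \cdot 10^{-5}$
$\left(n + u{\left(-72 \right)}\right) + m = \left(-151912 - -432\right) - \frac{1}{39262} = \left(-151912 + 432\right) - \frac{1}{39262} = -151480 - \frac{1}{39262} = - \frac{5947407761}{39262}$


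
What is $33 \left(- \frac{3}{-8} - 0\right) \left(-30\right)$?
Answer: $- \frac{1485}{4} \approx -371.25$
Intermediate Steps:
$33 \left(- \frac{3}{-8} - 0\right) \left(-30\right) = 33 \left(\left(-3\right) \left(- \frac{1}{8}\right) + 0\right) \left(-30\right) = 33 \left(\frac{3}{8} + 0\right) \left(-30\right) = 33 \cdot \frac{3}{8} \left(-30\right) = \frac{99}{8} \left(-30\right) = - \frac{1485}{4}$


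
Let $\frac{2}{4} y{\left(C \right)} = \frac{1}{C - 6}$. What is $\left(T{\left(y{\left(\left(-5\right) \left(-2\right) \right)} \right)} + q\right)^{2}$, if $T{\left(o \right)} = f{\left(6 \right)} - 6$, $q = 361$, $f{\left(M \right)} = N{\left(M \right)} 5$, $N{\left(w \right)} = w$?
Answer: $148225$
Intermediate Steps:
$f{\left(M \right)} = 5 M$ ($f{\left(M \right)} = M 5 = 5 M$)
$y{\left(C \right)} = \frac{2}{-6 + C}$ ($y{\left(C \right)} = \frac{2}{C - 6} = \frac{2}{-6 + C}$)
$T{\left(o \right)} = 24$ ($T{\left(o \right)} = 5 \cdot 6 - 6 = 30 - 6 = 24$)
$\left(T{\left(y{\left(\left(-5\right) \left(-2\right) \right)} \right)} + q\right)^{2} = \left(24 + 361\right)^{2} = 385^{2} = 148225$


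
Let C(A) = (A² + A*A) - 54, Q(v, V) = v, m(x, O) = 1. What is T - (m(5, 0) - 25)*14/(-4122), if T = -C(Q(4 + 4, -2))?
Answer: -50894/687 ≈ -74.082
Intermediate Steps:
C(A) = -54 + 2*A² (C(A) = (A² + A²) - 54 = 2*A² - 54 = -54 + 2*A²)
T = -74 (T = -(-54 + 2*(4 + 4)²) = -(-54 + 2*8²) = -(-54 + 2*64) = -(-54 + 128) = -1*74 = -74)
T - (m(5, 0) - 25)*14/(-4122) = -74 - (1 - 25)*14/(-4122) = -74 - (-24*14)*(-1)/4122 = -74 - (-336)*(-1)/4122 = -74 - 1*56/687 = -74 - 56/687 = -50894/687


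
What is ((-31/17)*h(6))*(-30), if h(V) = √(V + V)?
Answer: 1860*√3/17 ≈ 189.51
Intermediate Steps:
h(V) = √2*√V (h(V) = √(2*V) = √2*√V)
((-31/17)*h(6))*(-30) = ((-31/17)*(√2*√6))*(-30) = ((-31*1/17)*(2*√3))*(-30) = -62*√3/17*(-30) = 1860*√3/17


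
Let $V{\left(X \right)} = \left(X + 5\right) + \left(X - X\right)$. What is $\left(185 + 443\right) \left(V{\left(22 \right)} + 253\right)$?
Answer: $175840$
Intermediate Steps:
$V{\left(X \right)} = 5 + X$ ($V{\left(X \right)} = \left(5 + X\right) + 0 = 5 + X$)
$\left(185 + 443\right) \left(V{\left(22 \right)} + 253\right) = \left(185 + 443\right) \left(\left(5 + 22\right) + 253\right) = 628 \left(27 + 253\right) = 628 \cdot 280 = 175840$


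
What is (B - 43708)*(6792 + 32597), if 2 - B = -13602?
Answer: -1185766456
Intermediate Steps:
B = 13604 (B = 2 - 1*(-13602) = 2 + 13602 = 13604)
(B - 43708)*(6792 + 32597) = (13604 - 43708)*(6792 + 32597) = -30104*39389 = -1185766456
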